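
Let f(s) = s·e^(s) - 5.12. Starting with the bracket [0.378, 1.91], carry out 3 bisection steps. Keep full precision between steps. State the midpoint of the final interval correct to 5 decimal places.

f(0.378000) = -4.568361, f(1.910000) = 7.778400 (opposite signs)
step 1: m = 1.144000, f(m) = -1.528640 < 0 → root in [1.144000, 1.910000]
step 2: m = 1.527000, f(m) = 1.910832 > 0 → root in [1.144000, 1.527000]
step 3: m = 1.335500, f(m) = -0.042567 < 0 → root in [1.335500, 1.527000]
Midpoint of [1.335500, 1.527000] = 1.431250

1.43125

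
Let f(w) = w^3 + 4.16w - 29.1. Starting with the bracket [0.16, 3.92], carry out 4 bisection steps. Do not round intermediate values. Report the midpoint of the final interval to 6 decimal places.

2.627500

f(0.160000) = -28.430304, f(3.920000) = 47.443488 (opposite signs)
step 1: m = 2.040000, f(m) = -12.123936 < 0 → root in [2.040000, 3.920000]
step 2: m = 2.980000, f(m) = 9.760392 > 0 → root in [2.040000, 2.980000]
step 3: m = 2.510000, f(m) = -2.845149 < 0 → root in [2.510000, 2.980000]
step 4: m = 2.745000, f(m) = 3.002844 > 0 → root in [2.510000, 2.745000]
Midpoint of [2.510000, 2.745000] = 2.627500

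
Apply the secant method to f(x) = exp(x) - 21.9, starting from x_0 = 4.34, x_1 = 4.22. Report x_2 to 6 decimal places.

f(x_0) = 54.807539, f(x_1) = 46.133484
x_2 = 4.220000 - (46.133484)·(4.220000 - 4.340000)/(46.133484 - (54.807539)) = 3.581773; f(x_2) = 14.037193

3.581773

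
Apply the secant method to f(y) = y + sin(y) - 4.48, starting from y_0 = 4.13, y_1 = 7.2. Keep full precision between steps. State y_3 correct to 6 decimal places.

Secant update: y_(k+1) = y_k − f(y_k)·(y_k − y_(k-1))/(f(y_k) − f(y_(k-1))).
f(y_0) = -1.185151, f(y_1) = 3.513668
y_2 = 7.200000 - (3.513668)·(7.200000 - 4.130000)/(3.513668 - (-1.185151)) = 4.904325; f(y_2) = -0.557312
y_3 = 4.904325 - (-0.557312)·(4.904325 - 7.200000)/(-0.557312 - (3.513668)) = 5.218600; f(y_3) = -0.135988

5.218600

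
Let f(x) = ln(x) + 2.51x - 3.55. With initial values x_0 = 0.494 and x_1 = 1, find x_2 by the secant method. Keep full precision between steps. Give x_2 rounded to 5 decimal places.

f(x_0) = -3.015280, f(x_1) = -1.040000
x_2 = 1.000000 - (-1.040000)·(1.000000 - 0.494000)/(-1.040000 - (-3.015280)) = 1.266413; f(x_2) = -0.135115

1.26641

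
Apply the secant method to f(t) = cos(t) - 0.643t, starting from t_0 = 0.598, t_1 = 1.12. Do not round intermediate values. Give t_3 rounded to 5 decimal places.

f(t_0) = 0.441949, f(t_1) = -0.284478
t_2 = 1.120000 - (-0.284478)·(1.120000 - 0.598000)/(-0.284478 - (0.441949)) = 0.915578; f(t_2) = 0.020615
t_3 = 0.915578 - (0.020615)·(0.915578 - 1.120000)/(0.020615 - (-0.284478)) = 0.929391; f(t_3) = 0.000723

0.92939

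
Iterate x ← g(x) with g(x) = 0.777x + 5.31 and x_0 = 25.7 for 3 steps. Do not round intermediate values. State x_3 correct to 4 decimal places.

x_1 = g(25.700000) = 25.278900
x_2 = g(25.278900) = 24.951705
x_3 = g(24.951705) = 24.697475

24.6975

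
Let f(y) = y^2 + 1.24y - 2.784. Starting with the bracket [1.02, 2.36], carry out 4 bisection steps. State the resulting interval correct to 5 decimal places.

[1.10375, 1.18750]

f(1.020000) = -0.478800, f(2.360000) = 5.712000 (opposite signs)
step 1: m = 1.690000, f(m) = 2.167700 > 0 → root in [1.020000, 1.690000]
step 2: m = 1.355000, f(m) = 0.732225 > 0 → root in [1.020000, 1.355000]
step 3: m = 1.187500, f(m) = 0.098656 > 0 → root in [1.020000, 1.187500]
step 4: m = 1.103750, f(m) = -0.197086 < 0 → root in [1.103750, 1.187500]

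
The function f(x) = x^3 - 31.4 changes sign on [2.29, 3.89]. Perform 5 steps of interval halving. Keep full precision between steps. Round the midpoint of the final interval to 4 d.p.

f(2.290000) = -19.391011, f(3.890000) = 27.463869 (opposite signs)
step 1: m = 3.090000, f(m) = -1.896371 < 0 → root in [3.090000, 3.890000]
step 2: m = 3.490000, f(m) = 11.108549 > 0 → root in [3.090000, 3.490000]
step 3: m = 3.290000, f(m) = 4.211289 > 0 → root in [3.090000, 3.290000]
step 4: m = 3.190000, f(m) = 1.061759 > 0 → root in [3.090000, 3.190000]
step 5: m = 3.140000, f(m) = -0.440856 < 0 → root in [3.140000, 3.190000]
Midpoint of [3.140000, 3.190000] = 3.165000

3.1650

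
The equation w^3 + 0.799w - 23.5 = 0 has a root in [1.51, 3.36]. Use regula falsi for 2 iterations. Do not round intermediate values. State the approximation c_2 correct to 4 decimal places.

2.7157

False-position update: c = (a·f(b) − b·f(a))/(f(b) − f(a)); replace the endpoint whose sign matches f(c).
f(1.510000) = -18.850559, f(3.360000) = 17.117696
step 1: c = 2.479564, f(c) = -6.273875 < 0 → new bracket [2.479564, 3.360000]
step 2: c = 2.715707, f(c) = -1.301642 < 0 → new bracket [2.715707, 3.360000]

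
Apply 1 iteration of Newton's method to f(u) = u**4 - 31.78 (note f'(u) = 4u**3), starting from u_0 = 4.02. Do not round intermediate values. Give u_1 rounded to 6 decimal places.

3.137297

u_0 = 4.020000: f = 229.378528, f' = 259.859232 → u_1 = 4.020000 - (229.378528)/(259.859232) = 3.137297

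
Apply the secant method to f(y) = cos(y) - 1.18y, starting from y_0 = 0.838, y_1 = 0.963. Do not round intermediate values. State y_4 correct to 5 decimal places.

f(y_0) = -0.319889, f(y_1) = -0.565280
y_2 = 0.963000 - (-0.565280)·(0.963000 - 0.838000)/(-0.565280 - (-0.319889)) = 0.675051; f(y_2) = -0.015886
y_3 = 0.675051 - (-0.015886)·(0.675051 - 0.963000)/(-0.015886 - (-0.565280)) = 0.666725; f(y_3) = -0.000885
y_4 = 0.666725 - (-0.000885)·(0.666725 - 0.675051)/(-0.000885 - (-0.015886)) = 0.666234; f(y_4) = -0.000002

0.66623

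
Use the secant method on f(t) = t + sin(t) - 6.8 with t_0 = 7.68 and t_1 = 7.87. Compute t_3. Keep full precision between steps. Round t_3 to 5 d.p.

6.64590

f(t_0) = 1.864903, f(t_1) = 2.069872
t_2 = 7.870000 - (2.069872)·(7.870000 - 7.680000)/(2.069872 - (1.864903)) = 5.951286; f(t_2) = -1.174553
t_3 = 5.951286 - (-1.174553)·(5.951286 - 7.870000)/(-1.174553 - (2.069872)) = 6.645903; f(t_3) = 0.200719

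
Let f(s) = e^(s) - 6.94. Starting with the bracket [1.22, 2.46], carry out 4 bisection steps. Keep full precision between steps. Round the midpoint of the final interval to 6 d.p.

f(1.220000) = -3.552812, f(2.460000) = 4.764812 (opposite signs)
step 1: m = 1.840000, f(m) = -0.643462 < 0 → root in [1.840000, 2.460000]
step 2: m = 2.150000, f(m) = 1.644858 > 0 → root in [1.840000, 2.150000]
step 3: m = 1.995000, f(m) = 0.412203 > 0 → root in [1.840000, 1.995000]
step 4: m = 1.917500, f(m) = -0.136073 < 0 → root in [1.917500, 1.995000]
Midpoint of [1.917500, 1.995000] = 1.956250

1.956250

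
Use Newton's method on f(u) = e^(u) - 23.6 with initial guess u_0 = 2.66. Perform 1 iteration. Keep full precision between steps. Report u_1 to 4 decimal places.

3.3108

Newton update: u ← u − f(u)/f'(u).
f'(u) = e^(u)
u_0 = 2.660000: f = -9.303711, f' = 14.296289 → u_1 = 2.660000 - (-9.303711)/(14.296289) = 3.310778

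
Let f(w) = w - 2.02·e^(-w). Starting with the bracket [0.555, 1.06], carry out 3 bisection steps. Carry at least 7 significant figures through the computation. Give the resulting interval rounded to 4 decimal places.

f(0.555000) = -0.604626, f(1.060000) = 0.360159 (opposite signs)
step 1: m = 0.807500, f(m) = -0.093363 < 0 → root in [0.807500, 1.060000]
step 2: m = 0.933750, f(m) = 0.139735 > 0 → root in [0.807500, 0.933750]
step 3: m = 0.870625, f(m) = 0.024872 > 0 → root in [0.807500, 0.870625]

[0.8075, 0.8706]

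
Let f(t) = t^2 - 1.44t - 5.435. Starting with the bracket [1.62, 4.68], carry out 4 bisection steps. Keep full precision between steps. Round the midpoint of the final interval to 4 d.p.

f(1.620000) = -5.143400, f(4.680000) = 9.728200 (opposite signs)
step 1: m = 3.150000, f(m) = -0.048500 < 0 → root in [3.150000, 4.680000]
step 2: m = 3.915000, f(m) = 4.254625 > 0 → root in [3.150000, 3.915000]
step 3: m = 3.532500, f(m) = 1.956756 > 0 → root in [3.150000, 3.532500]
step 4: m = 3.341250, f(m) = 0.917552 > 0 → root in [3.150000, 3.341250]
Midpoint of [3.150000, 3.341250] = 3.245625

3.2456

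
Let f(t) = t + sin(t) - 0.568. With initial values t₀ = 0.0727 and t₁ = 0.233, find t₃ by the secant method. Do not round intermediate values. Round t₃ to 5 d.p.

0.28594

f(t_0) = -0.422664, f(t_1) = -0.104103
t_2 = 0.233000 - (-0.104103)·(0.233000 - 0.072700)/(-0.104103 - (-0.422664)) = 0.285384; f(t_2) = -0.001089
t_3 = 0.285384 - (-0.001089)·(0.285384 - 0.233000)/(-0.001089 - (-0.104103)) = 0.285938; f(t_3) = -0.000004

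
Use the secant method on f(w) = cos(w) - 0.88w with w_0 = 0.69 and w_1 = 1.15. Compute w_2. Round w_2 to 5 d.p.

f(w_0) = 0.164046, f(w_1) = -0.603513
w_2 = 1.150000 - (-0.603513)·(1.150000 - 0.690000)/(-0.603513 - (0.164046)) = 0.788313; f(w_2) = 0.011327

0.78831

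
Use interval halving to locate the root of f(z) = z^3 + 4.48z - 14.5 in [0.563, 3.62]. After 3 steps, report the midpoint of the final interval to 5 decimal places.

f(0.563000) = -11.799306, f(3.620000) = 49.155528 (opposite signs)
step 1: m = 2.091500, f(m) = 4.018920 > 0 → root in [0.563000, 2.091500]
step 2: m = 1.327250, f(m) = -6.215846 < 0 → root in [1.327250, 2.091500]
step 3: m = 1.709375, f(m) = -1.847270 < 0 → root in [1.709375, 2.091500]
Midpoint of [1.709375, 2.091500] = 1.900437

1.90044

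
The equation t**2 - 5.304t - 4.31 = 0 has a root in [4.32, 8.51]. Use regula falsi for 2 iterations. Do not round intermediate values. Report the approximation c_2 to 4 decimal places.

5.8583

f(4.320000) = -8.560880, f(8.510000) = 22.973060
step 1: c = 5.457507, f(c) = -3.472233 < 0 → new bracket [5.457507, 8.510000]
step 2: c = 5.858296, f(c) = -1.062772 < 0 → new bracket [5.858296, 8.510000]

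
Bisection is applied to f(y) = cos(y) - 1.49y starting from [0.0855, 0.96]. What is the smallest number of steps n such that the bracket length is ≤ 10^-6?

20

Initial width b − a = 0.96 − 0.0855 = 0.874500.
After n steps the width is (b−a)/2^n; need (b−a)/2^n ≤ 10^-6.
So n ≥ log₂(0.874500/10^-6) = log₂(874500.0000) ≈ 19.7381.
Hence n = 20.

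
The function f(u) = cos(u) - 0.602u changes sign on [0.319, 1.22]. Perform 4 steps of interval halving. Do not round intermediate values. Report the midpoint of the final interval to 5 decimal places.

f(0.319000) = 0.757512, f(1.220000) = -0.390794 (opposite signs)
step 1: m = 0.769500, f(m) = 0.255020 > 0 → root in [0.769500, 1.220000]
step 2: m = 0.994750, f(m) = -0.054127 < 0 → root in [0.769500, 0.994750]
step 3: m = 0.882125, f(m) = 0.104473 > 0 → root in [0.882125, 0.994750]
step 4: m = 0.938438, f(m) = 0.026110 > 0 → root in [0.938438, 0.994750]
Midpoint of [0.938438, 0.994750] = 0.966594

0.96659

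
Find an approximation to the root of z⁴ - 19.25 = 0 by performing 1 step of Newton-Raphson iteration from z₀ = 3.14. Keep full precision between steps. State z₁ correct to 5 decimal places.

f'(z) = 4z³
z_0 = 3.140000: f = 77.961712, f' = 123.836576 → z_1 = 3.140000 - (77.961712)/(123.836576) = 2.510447

2.51045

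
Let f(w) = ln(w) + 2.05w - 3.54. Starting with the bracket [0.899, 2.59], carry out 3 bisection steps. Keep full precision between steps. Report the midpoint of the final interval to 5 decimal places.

f(0.899000) = -1.803522, f(2.590000) = 2.721158 (opposite signs)
step 1: m = 1.744500, f(m) = 0.592693 > 0 → root in [0.899000, 1.744500]
step 2: m = 1.321750, f(m) = -0.551456 < 0 → root in [1.321750, 1.744500]
step 3: m = 1.533125, f(m) = 0.030214 > 0 → root in [1.321750, 1.533125]
Midpoint of [1.321750, 1.533125] = 1.427437

1.42744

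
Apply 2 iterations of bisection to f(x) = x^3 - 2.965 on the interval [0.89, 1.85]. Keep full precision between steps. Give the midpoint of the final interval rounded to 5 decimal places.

1.49000

f(0.890000) = -2.260031, f(1.850000) = 3.366625 (opposite signs)
step 1: m = 1.370000, f(m) = -0.393647 < 0 → root in [1.370000, 1.850000]
step 2: m = 1.610000, f(m) = 1.208281 > 0 → root in [1.370000, 1.610000]
Midpoint of [1.370000, 1.610000] = 1.490000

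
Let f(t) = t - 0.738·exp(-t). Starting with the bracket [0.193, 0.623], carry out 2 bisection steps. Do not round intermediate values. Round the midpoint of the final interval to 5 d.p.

f(0.193000) = -0.415468, f(0.623000) = 0.227186 (opposite signs)
step 1: m = 0.408000, f(m) = -0.082754 < 0 → root in [0.408000, 0.623000]
step 2: m = 0.515500, f(m) = 0.074765 > 0 → root in [0.408000, 0.515500]
Midpoint of [0.408000, 0.515500] = 0.461750

0.46175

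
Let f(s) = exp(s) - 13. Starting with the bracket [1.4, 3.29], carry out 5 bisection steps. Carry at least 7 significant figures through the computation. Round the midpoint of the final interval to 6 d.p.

f(1.400000) = -8.944800, f(3.290000) = 13.842864 (opposite signs)
step 1: m = 2.345000, f(m) = -2.566727 < 0 → root in [2.345000, 3.290000]
step 2: m = 2.817500, f(m) = 3.734961 > 0 → root in [2.345000, 2.817500]
step 3: m = 2.581250, f(m) = 0.213645 > 0 → root in [2.345000, 2.581250]
step 4: m = 2.463125, f(m) = -1.258554 < 0 → root in [2.463125, 2.581250]
step 5: m = 2.522187, f(m) = -0.544186 < 0 → root in [2.522187, 2.581250]
Midpoint of [2.522187, 2.581250] = 2.551719

2.551719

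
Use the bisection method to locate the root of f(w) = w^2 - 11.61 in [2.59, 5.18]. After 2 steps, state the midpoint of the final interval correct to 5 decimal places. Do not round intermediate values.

3.56125

f(2.590000) = -4.901900, f(5.180000) = 15.222400 (opposite signs)
step 1: m = 3.885000, f(m) = 3.483225 > 0 → root in [2.590000, 3.885000]
step 2: m = 3.237500, f(m) = -1.128594 < 0 → root in [3.237500, 3.885000]
Midpoint of [3.237500, 3.885000] = 3.561250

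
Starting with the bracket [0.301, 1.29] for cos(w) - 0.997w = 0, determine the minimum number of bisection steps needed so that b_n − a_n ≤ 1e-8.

Initial width b − a = 1.29 − 0.301 = 0.989000.
After n steps the width is (b−a)/2^n; need (b−a)/2^n ≤ 1e-8.
So n ≥ log₂(0.989000/1e-8) = log₂(98900000.0000) ≈ 26.5595.
Hence n = 27.

27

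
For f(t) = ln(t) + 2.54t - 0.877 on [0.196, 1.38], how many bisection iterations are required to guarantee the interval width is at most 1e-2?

Initial width b − a = 1.38 − 0.196 = 1.184000.
After n steps the width is (b−a)/2^n; need (b−a)/2^n ≤ 1e-2.
So n ≥ log₂(1.184000/1e-2) = log₂(118.4000) ≈ 6.8875.
Hence n = 7.

7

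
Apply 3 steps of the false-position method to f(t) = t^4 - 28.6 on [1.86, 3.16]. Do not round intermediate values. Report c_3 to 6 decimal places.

False-position update: c = (a·f(b) − b·f(a))/(f(b) − f(a)); replace the endpoint whose sign matches f(c).
f(1.860000) = -16.631168, f(3.160000) = 71.112207
step 1: c = 2.106406, f(c) = -8.913498 < 0 → new bracket [2.106406, 3.160000]
step 2: c = 2.223759, f(c) = -4.145962 < 0 → new bracket [2.223759, 3.160000]
step 3: c = 2.275336, f(c) = -1.797076 < 0 → new bracket [2.275336, 3.160000]

2.275336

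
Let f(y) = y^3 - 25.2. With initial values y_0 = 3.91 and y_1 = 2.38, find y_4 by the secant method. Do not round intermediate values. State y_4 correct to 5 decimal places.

2.92967

f(y_0) = 34.576471, f(y_1) = -11.718728
y_2 = 2.380000 - (-11.718728)·(2.380000 - 3.910000)/(-11.718728 - (34.576471)) = 2.767290; f(y_2) = -4.008394
y_3 = 2.767290 - (-4.008394)·(2.767290 - 2.380000)/(-4.008394 - (-11.718728)) = 2.968631; f(y_3) = 0.961865
y_4 = 2.968631 - (0.961865)·(2.968631 - 2.767290)/(0.961865 - (-4.008394)) = 2.929667; f(y_4) = -0.054827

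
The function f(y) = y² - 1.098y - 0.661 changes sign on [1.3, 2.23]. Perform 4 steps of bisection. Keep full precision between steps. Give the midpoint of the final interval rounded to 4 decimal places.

1.5034

f(1.300000) = -0.398400, f(2.230000) = 1.863360 (opposite signs)
step 1: m = 1.765000, f(m) = 0.516255 > 0 → root in [1.300000, 1.765000]
step 2: m = 1.532500, f(m) = 0.004871 > 0 → root in [1.300000, 1.532500]
step 3: m = 1.416250, f(m) = -0.210278 < 0 → root in [1.416250, 1.532500]
step 4: m = 1.474375, f(m) = -0.106082 < 0 → root in [1.474375, 1.532500]
Midpoint of [1.474375, 1.532500] = 1.503438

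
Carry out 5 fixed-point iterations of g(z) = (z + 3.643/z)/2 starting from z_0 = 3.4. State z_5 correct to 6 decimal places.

z_1 = g(3.400000) = 2.235735
z_2 = g(2.235735) = 1.932588
z_3 = g(1.932588) = 1.908813
z_4 = g(1.908813) = 1.908664
z_5 = g(1.908664) = 1.908664

1.908664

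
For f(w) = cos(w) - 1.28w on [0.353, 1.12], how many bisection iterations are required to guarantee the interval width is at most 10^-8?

Initial width b − a = 1.12 − 0.353 = 0.767000.
After n steps the width is (b−a)/2^n; need (b−a)/2^n ≤ 10^-8.
So n ≥ log₂(0.767000/10^-8) = log₂(76700000.0000) ≈ 26.1927.
Hence n = 27.

27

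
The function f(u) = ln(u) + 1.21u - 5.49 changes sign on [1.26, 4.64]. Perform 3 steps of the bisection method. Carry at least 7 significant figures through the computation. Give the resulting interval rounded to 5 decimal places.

[3.37250, 3.79500]

f(1.260000) = -3.734288, f(4.640000) = 1.659114 (opposite signs)
step 1: m = 2.950000, f(m) = -0.838695 < 0 → root in [2.950000, 4.640000]
step 2: m = 3.795000, f(m) = 0.435634 > 0 → root in [2.950000, 3.795000]
step 3: m = 3.372500, f(m) = -0.193621 < 0 → root in [3.372500, 3.795000]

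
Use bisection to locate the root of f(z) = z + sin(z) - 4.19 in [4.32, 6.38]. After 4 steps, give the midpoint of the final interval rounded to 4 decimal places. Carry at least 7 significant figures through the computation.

f(4.320000) = -0.793998, f(6.380000) = 2.286664 (opposite signs)
step 1: m = 5.350000, f(m) = 0.356480 > 0 → root in [4.320000, 5.350000]
step 2: m = 4.835000, f(m) = -0.347493 < 0 → root in [4.835000, 5.350000]
step 3: m = 5.092500, f(m) = -0.026123 < 0 → root in [5.092500, 5.350000]
step 4: m = 5.221250, f(m) = 0.157950 > 0 → root in [5.092500, 5.221250]
Midpoint of [5.092500, 5.221250] = 5.156875

5.1569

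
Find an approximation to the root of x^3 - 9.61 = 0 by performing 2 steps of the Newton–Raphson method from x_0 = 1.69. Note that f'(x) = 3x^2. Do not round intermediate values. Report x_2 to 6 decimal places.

x_0 = 1.690000: f = -4.783191, f' = 8.568300 → x_1 = 1.690000 - (-4.783191)/(8.568300) = 2.248243
x_1 = 2.248243: f = 1.753957, f' = 15.163786 → x_2 = 2.248243 - (1.753957)/(15.163786) = 2.132575

2.132575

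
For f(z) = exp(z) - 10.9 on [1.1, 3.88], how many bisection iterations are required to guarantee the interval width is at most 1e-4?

Initial width b − a = 3.88 − 1.1 = 2.780000.
After n steps the width is (b−a)/2^n; need (b−a)/2^n ≤ 1e-4.
So n ≥ log₂(2.780000/1e-4) = log₂(27800.0000) ≈ 14.7628.
Hence n = 15.

15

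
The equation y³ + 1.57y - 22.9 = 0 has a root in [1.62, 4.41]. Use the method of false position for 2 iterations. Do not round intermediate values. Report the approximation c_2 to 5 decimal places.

2.41954

f(1.620000) = -16.105072, f(4.410000) = 69.789821
step 1: c = 2.143118, f(c) = -9.692063 < 0 → new bracket [2.143118, 4.410000]
step 2: c = 2.419543, f(c) = -4.936864 < 0 → new bracket [2.419543, 4.410000]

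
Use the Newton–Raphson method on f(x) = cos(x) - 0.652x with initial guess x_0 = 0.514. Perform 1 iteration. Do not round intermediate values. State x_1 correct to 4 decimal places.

f'(x) = -sin(x) - 0.652
x_0 = 0.514000: f = 0.535657, f' = -1.143664 → x_1 = 0.514000 - (0.535657)/(-1.143664) = 0.982369

0.9824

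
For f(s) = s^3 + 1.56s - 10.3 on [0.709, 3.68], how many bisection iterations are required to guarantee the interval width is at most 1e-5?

19

Initial width b − a = 3.68 − 0.709 = 2.971000.
After n steps the width is (b−a)/2^n; need (b−a)/2^n ≤ 1e-5.
So n ≥ log₂(2.971000/1e-5) = log₂(297100.0000) ≈ 18.1806.
Hence n = 19.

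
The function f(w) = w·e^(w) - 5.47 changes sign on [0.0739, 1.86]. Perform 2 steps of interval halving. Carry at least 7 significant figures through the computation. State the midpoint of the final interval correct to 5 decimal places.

1.19021

f(0.073900) = -5.390432, f(1.860000) = 6.478150 (opposite signs)
step 1: m = 0.966950, f(m) = -2.927008 < 0 → root in [0.966950, 1.860000]
step 2: m = 1.413475, f(m) = 0.339684 > 0 → root in [0.966950, 1.413475]
Midpoint of [0.966950, 1.413475] = 1.190213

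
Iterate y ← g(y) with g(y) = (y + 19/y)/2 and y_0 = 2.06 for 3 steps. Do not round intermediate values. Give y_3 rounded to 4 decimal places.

y_1 = g(2.060000) = 5.641650
y_2 = g(5.641650) = 4.504730
y_3 = g(4.504730) = 4.361259

4.3613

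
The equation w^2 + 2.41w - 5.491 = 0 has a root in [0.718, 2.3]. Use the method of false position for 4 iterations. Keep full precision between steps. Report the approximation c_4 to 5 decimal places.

1.42963

f(0.718000) = -3.245096, f(2.300000) = 5.342000
step 1: c = 1.315844, f(c) = -0.588372 < 0 → new bracket [1.315844, 2.300000]
step 2: c = 1.413485, f(c) = -0.086561 < 0 → new bracket [1.413485, 2.300000]
step 3: c = 1.427621, f(c) = -0.012332 < 0 → new bracket [1.427621, 2.300000]
step 4: c = 1.429630, f(c) = -0.001749 < 0 → new bracket [1.429630, 2.300000]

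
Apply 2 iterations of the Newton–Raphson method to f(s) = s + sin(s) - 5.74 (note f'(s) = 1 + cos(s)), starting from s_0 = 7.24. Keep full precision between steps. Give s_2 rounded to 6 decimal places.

Newton update: s ← s − f(s)/f'(s).
s_0 = 7.240000: f = 2.317361, f' = 1.576126 → s_1 = 7.240000 - (2.317361)/(1.576126) = 5.769712
s_1 = 5.769712: f = -0.461495, f' = 1.871043 → s_2 = 5.769712 - (-0.461495)/(1.871043) = 6.016362

6.016362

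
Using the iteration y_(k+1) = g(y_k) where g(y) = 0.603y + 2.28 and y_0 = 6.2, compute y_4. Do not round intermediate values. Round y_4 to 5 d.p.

5.80348

y_1 = g(6.200000) = 6.018600
y_2 = g(6.018600) = 5.909216
y_3 = g(5.909216) = 5.843257
y_4 = g(5.843257) = 5.803484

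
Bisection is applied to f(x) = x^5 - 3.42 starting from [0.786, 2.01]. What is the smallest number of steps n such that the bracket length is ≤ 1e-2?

7

Initial width b − a = 2.01 − 0.786 = 1.224000.
After n steps the width is (b−a)/2^n; need (b−a)/2^n ≤ 1e-2.
So n ≥ log₂(1.224000/1e-2) = log₂(122.4000) ≈ 6.9355.
Hence n = 7.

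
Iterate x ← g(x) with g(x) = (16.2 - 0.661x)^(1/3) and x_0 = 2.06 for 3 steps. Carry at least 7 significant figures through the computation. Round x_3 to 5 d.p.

x_1 = g(2.060000) = 2.457320
x_2 = g(2.457320) = 2.442736
x_3 = g(2.442736) = 2.443275

2.44327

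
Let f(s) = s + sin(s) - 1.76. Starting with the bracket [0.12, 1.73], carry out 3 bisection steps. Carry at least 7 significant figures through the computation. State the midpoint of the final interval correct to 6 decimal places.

f(0.120000) = -1.520288, f(1.730000) = 0.957354 (opposite signs)
step 1: m = 0.925000, f(m) = -0.036379 < 0 → root in [0.925000, 1.730000]
step 2: m = 1.327500, f(m) = 0.538049 > 0 → root in [0.925000, 1.327500]
step 3: m = 1.126250, f(m) = 0.269056 > 0 → root in [0.925000, 1.126250]
Midpoint of [0.925000, 1.126250] = 1.025625

1.025625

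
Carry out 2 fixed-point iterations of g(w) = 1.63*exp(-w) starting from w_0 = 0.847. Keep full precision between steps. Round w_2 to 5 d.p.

0.81042

w_1 = g(0.847000) = 0.698780
w_2 = g(0.698780) = 0.810423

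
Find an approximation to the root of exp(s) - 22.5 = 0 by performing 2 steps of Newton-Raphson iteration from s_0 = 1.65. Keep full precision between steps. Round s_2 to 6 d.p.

f'(s) = exp(s)
s_0 = 1.650000: f = -17.293020, f' = 5.206980 → s_1 = 1.650000 - (-17.293020)/(5.206980) = 4.971123
s_1 = 4.971123: f = 121.688712, f' = 144.188712 → s_2 = 4.971123 - (121.688712)/(144.188712) = 4.127168

4.127168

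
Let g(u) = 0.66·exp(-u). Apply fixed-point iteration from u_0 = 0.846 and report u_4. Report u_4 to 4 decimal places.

u_1 = g(0.846000) = 0.283224
u_2 = g(0.283224) = 0.497211
u_3 = g(0.497211) = 0.401428
u_4 = g(0.401428) = 0.441780

0.4418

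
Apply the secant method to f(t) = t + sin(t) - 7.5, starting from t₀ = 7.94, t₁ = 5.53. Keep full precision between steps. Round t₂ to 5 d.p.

f(t_0) = 1.436303, f(t_1) = -2.653966
t_2 = 5.530000 - (-2.653966)·(5.530000 - 7.940000)/(-2.653966 - (1.436303)) = 7.093726; f(t_2) = 0.318385

7.09373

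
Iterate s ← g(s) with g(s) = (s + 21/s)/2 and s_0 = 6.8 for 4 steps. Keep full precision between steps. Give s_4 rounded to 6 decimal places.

s_1 = g(6.800000) = 4.944118
s_2 = g(4.944118) = 4.595795
s_3 = g(4.595795) = 4.582595
s_4 = g(4.582595) = 4.582576

4.582576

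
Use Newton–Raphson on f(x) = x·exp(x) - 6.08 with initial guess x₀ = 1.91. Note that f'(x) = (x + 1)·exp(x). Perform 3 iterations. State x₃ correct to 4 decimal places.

x_0 = 1.910000: f = 6.818400, f' = 19.651488 → x_1 = 1.910000 - (6.818400)/(19.651488) = 1.563034
x_1 = 1.563034: f = 1.380800, f' = 12.234081 → x_2 = 1.563034 - (1.380800)/(12.234081) = 1.450169
x_2 = 1.450169: f = 0.103280, f' = 10.447115 → x_3 = 1.450169 - (0.103280)/(10.447115) = 1.440283

1.4403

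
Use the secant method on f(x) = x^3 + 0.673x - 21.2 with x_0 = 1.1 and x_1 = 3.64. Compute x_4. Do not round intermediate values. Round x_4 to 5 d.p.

2.73339

f(x_0) = -19.128700, f(x_1) = 29.478264
x_2 = 3.640000 - (29.478264)·(3.640000 - 1.100000)/(29.478264 - (-19.128700)) = 2.099587; f(x_2) = -10.531438
x_3 = 2.099587 - (-10.531438)·(2.099587 - 3.640000)/(-10.531438 - (29.478264)) = 2.505058; f(x_3) = -3.794068
x_4 = 2.505058 - (-3.794068)·(2.505058 - 2.099587)/(-3.794068 - (-10.531438)) = 2.733394; f(x_4) = 1.061967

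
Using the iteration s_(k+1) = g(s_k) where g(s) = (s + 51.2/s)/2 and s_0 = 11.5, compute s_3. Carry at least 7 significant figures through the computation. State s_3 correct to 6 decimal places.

7.155541

s_1 = g(11.500000) = 7.976087
s_2 = g(7.976087) = 7.197637
s_3 = g(7.197637) = 7.155541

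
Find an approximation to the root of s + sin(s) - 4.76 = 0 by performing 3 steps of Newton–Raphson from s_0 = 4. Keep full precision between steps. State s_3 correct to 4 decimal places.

f'(s) = 1 + cos(s)
s_0 = 4.000000: f = -1.516802, f' = 0.346356 → s_1 = 4.000000 - (-1.516802)/(0.346356) = 8.379312
s_1 = 8.379312: f = 4.484470, f' = 0.498502 → s_2 = 8.379312 - (4.484470)/(0.498502) = -0.616589
s_2 = -0.616589: f = -5.954844, f' = 1.815856 → s_3 = -0.616589 - (-5.954844)/(1.815856) = 2.662771

2.6628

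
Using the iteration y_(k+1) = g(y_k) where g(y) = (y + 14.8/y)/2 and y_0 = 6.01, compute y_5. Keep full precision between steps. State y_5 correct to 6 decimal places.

3.847077

y_1 = g(6.010000) = 4.236281
y_2 = g(4.236281) = 3.864956
y_3 = g(3.864956) = 3.847118
y_4 = g(3.847118) = 3.847077
y_5 = g(3.847077) = 3.847077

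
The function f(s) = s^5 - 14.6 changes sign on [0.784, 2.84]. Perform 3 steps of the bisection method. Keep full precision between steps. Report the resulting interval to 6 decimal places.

[1.555000, 1.812000]

f(0.784000) = -14.303803, f(2.840000) = 170.153086 (opposite signs)
step 1: m = 1.812000, f(m) = 4.933990 > 0 → root in [0.784000, 1.812000]
step 2: m = 1.298000, f(m) = -10.915543 < 0 → root in [1.298000, 1.812000]
step 3: m = 1.555000, f(m) = -5.508156 < 0 → root in [1.555000, 1.812000]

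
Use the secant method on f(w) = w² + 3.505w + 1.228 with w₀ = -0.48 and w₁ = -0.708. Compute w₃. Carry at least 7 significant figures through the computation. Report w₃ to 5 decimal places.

Secant update: w_(k+1) = w_k − f(w_k)·(w_k − w_(k-1))/(f(w_k) − f(w_(k-1))).
f(w_0) = -0.224000, f(w_1) = -0.752276
w_2 = -0.708000 - (-0.752276)·(-0.708000 - -0.480000)/(-0.752276 - (-0.224000)) = -0.383323; f(w_2) = 0.031389
w_3 = -0.383323 - (0.031389)·(-0.383323 - -0.708000)/(0.031389 - (-0.752276)) = -0.396328; f(w_3) = -0.004053

-0.39633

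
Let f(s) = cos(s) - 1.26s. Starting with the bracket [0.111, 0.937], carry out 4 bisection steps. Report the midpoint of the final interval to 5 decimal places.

f(0.111000) = 0.853986, f(0.937000) = -0.588412 (opposite signs)
step 1: m = 0.524000, f(m) = 0.205585 > 0 → root in [0.524000, 0.937000]
step 2: m = 0.730500, f(m) = -0.175589 < 0 → root in [0.524000, 0.730500]
step 3: m = 0.627250, f(m) = 0.019310 > 0 → root in [0.627250, 0.730500]
step 4: m = 0.678875, f(m) = -0.077103 < 0 → root in [0.627250, 0.678875]
Midpoint of [0.627250, 0.678875] = 0.653063

0.65306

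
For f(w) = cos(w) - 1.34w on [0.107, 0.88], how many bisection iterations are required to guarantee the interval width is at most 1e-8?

27

Initial width b − a = 0.88 − 0.107 = 0.773000.
After n steps the width is (b−a)/2^n; need (b−a)/2^n ≤ 1e-8.
So n ≥ log₂(0.773000/1e-8) = log₂(77300000.0000) ≈ 26.2040.
Hence n = 27.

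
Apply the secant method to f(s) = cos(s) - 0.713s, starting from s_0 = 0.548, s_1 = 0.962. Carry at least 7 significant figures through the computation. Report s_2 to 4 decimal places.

Secant update: s_(k+1) = s_k − f(s_k)·(s_k − s_(k-1))/(f(s_k) − f(s_(k-1))).
f(s_0) = 0.462844, f(s_1) = -0.114026
s_2 = 0.962000 - (-0.114026)·(0.962000 - 0.548000)/(-0.114026 - (0.462844)) = 0.880168; f(s_2) = 0.009462

0.8802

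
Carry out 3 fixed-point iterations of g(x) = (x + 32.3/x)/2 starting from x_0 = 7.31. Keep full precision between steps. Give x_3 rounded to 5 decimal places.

5.68331

x_1 = g(7.310000) = 5.864302
x_2 = g(5.864302) = 5.686102
x_3 = g(5.686102) = 5.683310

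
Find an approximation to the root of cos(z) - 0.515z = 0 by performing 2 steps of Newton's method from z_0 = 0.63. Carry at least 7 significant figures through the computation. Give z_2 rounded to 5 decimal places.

1.01902

f'(z) = -sin(z) - 0.515
z_0 = 0.630000: f = 0.483578, f' = -1.104145 → z_1 = 0.630000 - (0.483578)/(-1.104145) = 1.067966
z_1 = 1.067966: f = -0.068095, f' = -1.391222 → z_2 = 1.067966 - (-0.068095)/(-1.391222) = 1.019020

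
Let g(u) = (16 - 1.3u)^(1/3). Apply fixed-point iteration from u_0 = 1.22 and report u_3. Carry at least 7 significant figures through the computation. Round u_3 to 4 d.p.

u_1 = g(1.220000) = 2.433669
u_2 = g(2.433669) = 2.341419
u_3 = g(2.341419) = 2.348688

2.3487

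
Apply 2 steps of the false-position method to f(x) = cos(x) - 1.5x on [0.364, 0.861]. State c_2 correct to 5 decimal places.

f(0.364000) = 0.388480, f(0.861000) = -0.639821
step 1: c = 0.551761, f(c) = 0.023962 > 0 → new bracket [0.551761, 0.861000]
step 2: c = 0.562924, f(c) = 0.001312 > 0 → new bracket [0.562924, 0.861000]

0.56292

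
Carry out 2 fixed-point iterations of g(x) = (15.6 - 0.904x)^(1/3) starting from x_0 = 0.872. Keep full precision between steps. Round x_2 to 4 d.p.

x_1 = g(0.872000) = 2.455850
x_2 = g(2.455850) = 2.374020

2.3740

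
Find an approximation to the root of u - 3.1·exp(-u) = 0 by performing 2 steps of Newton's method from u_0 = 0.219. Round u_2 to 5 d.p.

f'(u) = 1 + 3.1·exp(-u)
u_0 = 0.219000: f = -2.271297, f' = 3.490297 → u_1 = 0.219000 - (-2.271297)/(3.490297) = 0.869746
u_1 = 0.869746: f = -0.429334, f' = 2.299080 → u_2 = 0.869746 - (-0.429334)/(2.299080) = 1.056488

1.05649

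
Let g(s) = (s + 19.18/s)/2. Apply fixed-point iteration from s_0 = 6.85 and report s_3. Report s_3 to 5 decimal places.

s_1 = g(6.850000) = 4.825000
s_2 = g(4.825000) = 4.400065
s_3 = g(4.400065) = 4.379546

4.37955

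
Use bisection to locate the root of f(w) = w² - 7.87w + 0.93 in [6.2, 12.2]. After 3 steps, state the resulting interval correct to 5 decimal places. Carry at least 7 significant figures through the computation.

[7.70000, 8.45000]

f(6.200000) = -9.424000, f(12.200000) = 53.756000 (opposite signs)
step 1: m = 9.200000, f(m) = 13.166000 > 0 → root in [6.200000, 9.200000]
step 2: m = 7.700000, f(m) = -0.379000 < 0 → root in [7.700000, 9.200000]
step 3: m = 8.450000, f(m) = 5.831000 > 0 → root in [7.700000, 8.450000]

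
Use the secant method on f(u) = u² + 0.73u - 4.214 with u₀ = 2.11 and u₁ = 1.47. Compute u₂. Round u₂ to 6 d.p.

Secant update: u_(k+1) = u_k − f(u_k)·(u_k − u_(k-1))/(f(u_k) − f(u_(k-1))).
f(u_0) = 1.778400, f(u_1) = -0.980000
u_2 = 1.470000 - (-0.980000)·(1.470000 - 2.110000)/(-0.980000 - (1.778400)) = 1.697378; f(u_2) = -0.093821

1.697378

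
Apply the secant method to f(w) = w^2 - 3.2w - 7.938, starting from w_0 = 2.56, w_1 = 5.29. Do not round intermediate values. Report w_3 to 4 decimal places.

f(w_0) = -9.576400, f(w_1) = 3.118100
w_2 = 5.290000 - (3.118100)·(5.290000 - 2.560000)/(3.118100 - (-9.576400)) = 4.619441; f(w_2) = -1.380977
w_3 = 4.619441 - (-1.380977)·(4.619441 - 5.290000)/(-1.380977 - (3.118100)) = 4.825267; f(w_3) = -0.095654

4.8253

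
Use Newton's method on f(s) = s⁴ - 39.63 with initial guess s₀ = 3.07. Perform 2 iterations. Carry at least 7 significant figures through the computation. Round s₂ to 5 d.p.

2.51915

f'(s) = 4s³
s_0 = 3.070000: f = 49.198740, f' = 115.737772 → s_1 = 3.070000 - (49.198740)/(115.737772) = 2.644912
s_1 = 2.644912: f = 9.307851, f' = 74.010556 → s_2 = 2.644912 - (9.307851)/(74.010556) = 2.519148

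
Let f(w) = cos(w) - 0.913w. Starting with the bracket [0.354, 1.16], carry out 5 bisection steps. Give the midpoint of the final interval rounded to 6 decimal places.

f(0.354000) = 0.614792, f(1.160000) = -0.659740 (opposite signs)
step 1: m = 0.757000, f(m) = 0.035759 > 0 → root in [0.757000, 1.160000]
step 2: m = 0.958500, f(m) = -0.300362 < 0 → root in [0.757000, 0.958500]
step 3: m = 0.857750, f(m) = -0.128985 < 0 → root in [0.757000, 0.857750]
step 4: m = 0.807375, f(m) = -0.045736 < 0 → root in [0.757000, 0.807375]
step 5: m = 0.782187, f(m) = -0.004764 < 0 → root in [0.757000, 0.782187]
Midpoint of [0.757000, 0.782187] = 0.769594

0.769594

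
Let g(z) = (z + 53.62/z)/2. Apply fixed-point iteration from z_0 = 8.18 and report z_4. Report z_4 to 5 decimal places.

7.32257

z_1 = g(8.180000) = 7.367506
z_2 = g(7.367506) = 7.322705
z_3 = g(7.322705) = 7.322568
z_4 = g(7.322568) = 7.322568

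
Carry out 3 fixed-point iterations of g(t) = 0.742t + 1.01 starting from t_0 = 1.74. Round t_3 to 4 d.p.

3.0263

t_1 = g(1.740000) = 2.301080
t_2 = g(2.301080) = 2.717401
t_3 = g(2.717401) = 3.026312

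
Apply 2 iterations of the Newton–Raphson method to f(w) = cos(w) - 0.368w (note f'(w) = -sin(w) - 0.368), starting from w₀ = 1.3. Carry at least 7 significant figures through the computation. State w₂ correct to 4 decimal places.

Newton update: w ← w − f(w)/f'(w).
w_0 = 1.300000: f = -0.210901, f' = -1.331558 → w_1 = 1.300000 - (-0.210901)/(-1.331558) = 1.141613
w_1 = 1.141613: f = -0.003986, f' = -1.277306 → w_2 = 1.141613 - (-0.003986)/(-1.277306) = 1.138493

1.1385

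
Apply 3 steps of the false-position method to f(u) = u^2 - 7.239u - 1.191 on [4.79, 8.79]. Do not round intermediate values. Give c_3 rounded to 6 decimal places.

7.385048

f(4.790000) = -12.921710, f(8.790000) = 12.442290
step 1: c = 6.827803, f(c) = -3.998571 < 0 → new bracket [6.827803, 8.790000]
step 2: c = 7.305028, f(c) = -0.708665 < 0 → new bracket [7.305028, 8.790000]
step 3: c = 7.385048, f(c) = -0.112425 < 0 → new bracket [7.385048, 8.790000]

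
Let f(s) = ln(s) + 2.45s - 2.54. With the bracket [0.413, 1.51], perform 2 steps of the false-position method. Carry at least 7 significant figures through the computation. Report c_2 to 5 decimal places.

1.03264

False-position update: c = (a·f(b) − b·f(a))/(f(b) − f(a)); replace the endpoint whose sign matches f(c).
f(0.413000) = -2.412458, f(1.510000) = 1.571610
step 1: c = 1.077262, f(c) = 0.173716 > 0 → new bracket [0.413000, 1.077262]
step 2: c = 1.032643, f(c) = 0.022098 > 0 → new bracket [0.413000, 1.032643]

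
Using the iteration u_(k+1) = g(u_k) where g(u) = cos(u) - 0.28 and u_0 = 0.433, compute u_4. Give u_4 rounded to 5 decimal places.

0.55475

u_1 = g(0.433000) = 0.627711
u_2 = g(0.627711) = 0.529374
u_3 = g(0.529374) = 0.583123
u_4 = g(0.583123) = 0.554747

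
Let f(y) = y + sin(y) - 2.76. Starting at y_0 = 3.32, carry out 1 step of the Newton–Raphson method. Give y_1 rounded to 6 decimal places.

f'(y) = 1 + cos(y)
y_0 = 3.320000: f = 0.382538, f' = 0.015872 → y_1 = 3.320000 - (0.382538)/(0.015872) = -20.780767

-20.780767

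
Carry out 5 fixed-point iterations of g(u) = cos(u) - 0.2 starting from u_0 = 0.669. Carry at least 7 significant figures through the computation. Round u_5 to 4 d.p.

0.6126

u_1 = g(0.669000) = 0.584442
u_2 = g(0.584442) = 0.634020
u_3 = g(0.634020) = 0.605653
u_4 = g(0.605653) = 0.622131
u_5 = g(0.622131) = 0.612639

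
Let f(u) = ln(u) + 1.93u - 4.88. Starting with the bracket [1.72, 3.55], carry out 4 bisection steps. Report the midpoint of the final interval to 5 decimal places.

f(1.720000) = -1.018076, f(3.550000) = 3.238448 (opposite signs)
step 1: m = 2.635000, f(m) = 1.174433 > 0 → root in [1.720000, 2.635000]
step 2: m = 2.177500, f(m) = 0.100752 > 0 → root in [1.720000, 2.177500]
step 3: m = 1.948750, f(m) = -0.451724 < 0 → root in [1.948750, 2.177500]
step 4: m = 2.063125, f(m) = -0.173947 < 0 → root in [2.063125, 2.177500]
Midpoint of [2.063125, 2.177500] = 2.120312

2.12031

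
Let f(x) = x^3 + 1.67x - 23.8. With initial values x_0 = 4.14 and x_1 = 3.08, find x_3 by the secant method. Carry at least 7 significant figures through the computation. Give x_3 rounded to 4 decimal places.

Secant update: x_(k+1) = x_k − f(x_k)·(x_k − x_(k-1))/(f(x_k) − f(x_(k-1))).
f(x_0) = 54.071744, f(x_1) = 10.561712
x_2 = 3.080000 - (10.561712)·(3.080000 - 4.140000)/(10.561712 - (54.071744)) = 2.822693; f(x_2) = 3.403987
x_3 = 2.822693 - (3.403987)·(2.822693 - 3.080000)/(3.403987 - (10.561712)) = 2.700327; f(x_3) = 0.399691

2.7003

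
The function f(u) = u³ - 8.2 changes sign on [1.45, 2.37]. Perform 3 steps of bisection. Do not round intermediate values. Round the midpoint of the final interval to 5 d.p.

1.96750

f(1.450000) = -5.151375, f(2.370000) = 5.112053 (opposite signs)
step 1: m = 1.910000, f(m) = -1.232129 < 0 → root in [1.910000, 2.370000]
step 2: m = 2.140000, f(m) = 1.600344 > 0 → root in [1.910000, 2.140000]
step 3: m = 2.025000, f(m) = 0.103766 > 0 → root in [1.910000, 2.025000]
Midpoint of [1.910000, 2.025000] = 1.967500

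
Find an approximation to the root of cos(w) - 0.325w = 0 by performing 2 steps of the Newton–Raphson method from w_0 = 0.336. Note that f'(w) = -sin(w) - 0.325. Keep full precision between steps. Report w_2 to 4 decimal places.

w_0 = 0.336000: f = 0.834881, f' = -0.654713 → w_1 = 0.336000 - (0.834881)/(-0.654713) = 1.611186
w_1 = 1.611186: f = -0.564014, f' = -1.324184 → w_2 = 1.611186 - (-0.564014)/(-1.324184) = 1.185253

1.1853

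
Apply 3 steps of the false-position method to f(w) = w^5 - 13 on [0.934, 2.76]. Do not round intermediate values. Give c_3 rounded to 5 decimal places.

f(0.934000) = -12.289221, f(2.760000) = 147.156810
step 1: c = 1.074738, f(c) = -11.566119 < 0 → new bracket [1.074738, 2.760000]
step 2: c = 1.197543, f(c) = -10.537052 < 0 → new bracket [1.197543, 2.760000]
step 3: c = 1.301946, f(c) = -9.259201 < 0 → new bracket [1.301946, 2.760000]

1.30195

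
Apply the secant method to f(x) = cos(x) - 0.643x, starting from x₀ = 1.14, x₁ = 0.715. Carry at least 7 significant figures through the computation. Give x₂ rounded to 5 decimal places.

0.92051

f(x_0) = -0.315425, f(x_1) = 0.295348
x_2 = 0.715000 - (0.295348)·(0.715000 - 1.140000)/(0.295348 - (-0.315425)) = 0.920515; f(x_2) = 0.013520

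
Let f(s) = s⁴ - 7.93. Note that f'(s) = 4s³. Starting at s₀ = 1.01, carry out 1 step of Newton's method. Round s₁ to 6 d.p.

s_0 = 1.010000: f = -6.889396, f' = 4.121204 → s_1 = 1.010000 - (-6.889396)/(4.121204) = 2.681695

2.681695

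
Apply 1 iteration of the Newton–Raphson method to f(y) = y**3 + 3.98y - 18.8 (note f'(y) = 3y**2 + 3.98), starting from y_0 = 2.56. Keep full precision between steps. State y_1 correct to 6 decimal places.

2.214580

y_0 = 2.560000: f = 8.166016, f' = 23.640800 → y_1 = 2.560000 - (8.166016)/(23.640800) = 2.214580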